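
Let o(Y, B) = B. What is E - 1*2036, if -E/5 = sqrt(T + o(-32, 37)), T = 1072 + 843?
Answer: -2036 - 20*sqrt(122) ≈ -2256.9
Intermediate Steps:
T = 1915
E = -20*sqrt(122) (E = -5*sqrt(1915 + 37) = -20*sqrt(122) ≈ -220.91)
E - 1*2036 = -20*sqrt(122) - 1*2036 = -20*sqrt(122) - 2036 = -2036 - 20*sqrt(122)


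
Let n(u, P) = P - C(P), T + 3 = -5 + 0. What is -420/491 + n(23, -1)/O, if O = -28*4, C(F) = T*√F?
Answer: -46549/54992 - I/14 ≈ -0.84647 - 0.071429*I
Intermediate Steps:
T = -8 (T = -3 + (-5 + 0) = -3 - 5 = -8)
C(F) = -8*√F
O = -112
n(u, P) = P + 8*√P (n(u, P) = P - (-8)*√P = P + 8*√P)
-420/491 + n(23, -1)/O = -420/491 + (-1 + 8*√(-1))/(-112) = -420*1/491 + (-1 + 8*I)*(-1/112) = -420/491 + (1/112 - I/14) = -46549/54992 - I/14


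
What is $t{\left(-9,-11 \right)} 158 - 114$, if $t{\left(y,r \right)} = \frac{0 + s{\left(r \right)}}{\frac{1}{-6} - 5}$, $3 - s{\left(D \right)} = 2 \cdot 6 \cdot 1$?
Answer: $\frac{4998}{31} \approx 161.23$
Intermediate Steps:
$s{\left(D \right)} = -9$ ($s{\left(D \right)} = 3 - 2 \cdot 6 \cdot 1 = 3 - 12 \cdot 1 = 3 - 12 = -9$)
$t{\left(y,r \right)} = \frac{54}{31}$ ($t{\left(y,r \right)} = \frac{0 - 9}{\frac{1}{-6} - 5} = - \frac{9}{- \frac{1}{6} - 5} = - \frac{9}{- \frac{31}{6}} = \left(-9\right) \left(- \frac{6}{31}\right) = \frac{54}{31}$)
$t{\left(-9,-11 \right)} 158 - 114 = \frac{54}{31} \cdot 158 - 114 = \frac{8532}{31} - 114 = \frac{4998}{31}$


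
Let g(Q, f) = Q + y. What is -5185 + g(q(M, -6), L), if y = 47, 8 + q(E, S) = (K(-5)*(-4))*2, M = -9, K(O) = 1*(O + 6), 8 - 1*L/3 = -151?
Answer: -5154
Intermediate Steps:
L = 477 (L = 24 - 3*(-151) = 24 + 453 = 477)
K(O) = 6 + O (K(O) = 1*(6 + O) = 6 + O)
q(E, S) = -16 (q(E, S) = -8 + ((6 - 5)*(-4))*2 = -8 + (1*(-4))*2 = -8 - 4*2 = -8 - 8 = -16)
g(Q, f) = 47 + Q (g(Q, f) = Q + 47 = 47 + Q)
-5185 + g(q(M, -6), L) = -5185 + (47 - 16) = -5185 + 31 = -5154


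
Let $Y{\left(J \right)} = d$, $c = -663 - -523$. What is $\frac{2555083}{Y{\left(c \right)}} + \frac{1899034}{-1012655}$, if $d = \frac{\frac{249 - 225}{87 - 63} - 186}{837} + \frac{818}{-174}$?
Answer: $- \frac{527769862990091}{1016705620} \approx -5.191 \cdot 10^{5}$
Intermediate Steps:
$c = -140$ ($c = -663 + 523 = -140$)
$d = - \frac{119476}{24273}$ ($d = \left(\frac{24}{24} - 186\right) \frac{1}{837} + 818 \left(- \frac{1}{174}\right) = \left(24 \cdot \frac{1}{24} - 186\right) \frac{1}{837} - \frac{409}{87} = \left(1 - 186\right) \frac{1}{837} - \frac{409}{87} = \left(-185\right) \frac{1}{837} - \frac{409}{87} = - \frac{185}{837} - \frac{409}{87} = - \frac{119476}{24273} \approx -4.9222$)
$Y{\left(J \right)} = - \frac{119476}{24273}$
$\frac{2555083}{Y{\left(c \right)}} + \frac{1899034}{-1012655} = \frac{2555083}{- \frac{119476}{24273}} + \frac{1899034}{-1012655} = 2555083 \left(- \frac{24273}{119476}\right) + 1899034 \left(- \frac{1}{1012655}\right) = - \frac{3648207627}{7028} - \frac{1899034}{1012655} = - \frac{527769862990091}{1016705620}$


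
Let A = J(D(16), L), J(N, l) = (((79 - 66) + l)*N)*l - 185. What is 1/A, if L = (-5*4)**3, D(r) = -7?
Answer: -1/447272185 ≈ -2.2358e-9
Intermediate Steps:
L = -8000 (L = (-20)**3 = -8000)
J(N, l) = -185 + N*l*(13 + l) (J(N, l) = ((13 + l)*N)*l - 185 = (N*(13 + l))*l - 185 = N*l*(13 + l) - 185 = -185 + N*l*(13 + l))
A = -447272185 (A = -185 - 7*(-8000)**2 + 13*(-7)*(-8000) = -185 - 7*64000000 + 728000 = -185 - 448000000 + 728000 = -447272185)
1/A = 1/(-447272185) = -1/447272185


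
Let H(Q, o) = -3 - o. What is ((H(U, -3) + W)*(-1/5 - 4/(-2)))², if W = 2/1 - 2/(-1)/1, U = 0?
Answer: 1296/25 ≈ 51.840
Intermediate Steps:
W = 4 (W = 2*1 - 2*(-1)*1 = 2 + 2*1 = 2 + 2 = 4)
((H(U, -3) + W)*(-1/5 - 4/(-2)))² = (((-3 - 1*(-3)) + 4)*(-1/5 - 4/(-2)))² = (((-3 + 3) + 4)*(-1*⅕ - 4*(-½)))² = ((0 + 4)*(-⅕ + 2))² = (4*(9/5))² = (36/5)² = 1296/25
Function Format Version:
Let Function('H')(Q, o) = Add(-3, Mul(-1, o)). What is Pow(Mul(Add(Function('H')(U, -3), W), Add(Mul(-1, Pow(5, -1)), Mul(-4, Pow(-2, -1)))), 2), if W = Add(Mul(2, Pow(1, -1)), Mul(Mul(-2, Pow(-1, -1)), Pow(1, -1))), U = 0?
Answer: Rational(1296, 25) ≈ 51.840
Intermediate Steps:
W = 4 (W = Add(Mul(2, 1), Mul(Mul(-2, -1), 1)) = Add(2, Mul(2, 1)) = Add(2, 2) = 4)
Pow(Mul(Add(Function('H')(U, -3), W), Add(Mul(-1, Pow(5, -1)), Mul(-4, Pow(-2, -1)))), 2) = Pow(Mul(Add(Add(-3, Mul(-1, -3)), 4), Add(Mul(-1, Pow(5, -1)), Mul(-4, Pow(-2, -1)))), 2) = Pow(Mul(Add(Add(-3, 3), 4), Add(Mul(-1, Rational(1, 5)), Mul(-4, Rational(-1, 2)))), 2) = Pow(Mul(Add(0, 4), Add(Rational(-1, 5), 2)), 2) = Pow(Mul(4, Rational(9, 5)), 2) = Pow(Rational(36, 5), 2) = Rational(1296, 25)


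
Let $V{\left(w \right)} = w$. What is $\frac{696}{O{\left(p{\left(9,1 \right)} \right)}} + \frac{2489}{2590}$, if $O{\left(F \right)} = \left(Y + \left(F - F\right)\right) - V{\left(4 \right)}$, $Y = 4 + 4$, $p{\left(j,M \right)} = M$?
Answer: $\frac{453149}{2590} \approx 174.96$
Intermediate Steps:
$Y = 8$
$O{\left(F \right)} = 4$ ($O{\left(F \right)} = \left(8 + \left(F - F\right)\right) - 4 = \left(8 + 0\right) - 4 = 8 - 4 = 4$)
$\frac{696}{O{\left(p{\left(9,1 \right)} \right)}} + \frac{2489}{2590} = \frac{696}{4} + \frac{2489}{2590} = 696 \cdot \frac{1}{4} + 2489 \cdot \frac{1}{2590} = 174 + \frac{2489}{2590} = \frac{453149}{2590}$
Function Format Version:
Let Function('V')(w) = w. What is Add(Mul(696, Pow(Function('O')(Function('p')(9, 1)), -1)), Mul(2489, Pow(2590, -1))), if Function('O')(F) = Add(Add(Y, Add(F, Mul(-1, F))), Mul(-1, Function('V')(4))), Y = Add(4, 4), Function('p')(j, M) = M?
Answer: Rational(453149, 2590) ≈ 174.96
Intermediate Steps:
Y = 8
Function('O')(F) = 4 (Function('O')(F) = Add(Add(8, Add(F, Mul(-1, F))), Mul(-1, 4)) = Add(Add(8, 0), -4) = Add(8, -4) = 4)
Add(Mul(696, Pow(Function('O')(Function('p')(9, 1)), -1)), Mul(2489, Pow(2590, -1))) = Add(Mul(696, Pow(4, -1)), Mul(2489, Pow(2590, -1))) = Add(Mul(696, Rational(1, 4)), Mul(2489, Rational(1, 2590))) = Add(174, Rational(2489, 2590)) = Rational(453149, 2590)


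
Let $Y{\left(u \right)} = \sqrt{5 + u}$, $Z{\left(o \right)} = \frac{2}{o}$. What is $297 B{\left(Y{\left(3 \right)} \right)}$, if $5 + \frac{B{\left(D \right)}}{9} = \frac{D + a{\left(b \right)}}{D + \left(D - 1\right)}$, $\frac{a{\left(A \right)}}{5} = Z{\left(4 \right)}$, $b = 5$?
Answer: $- \frac{729729}{62} + \frac{32076 \sqrt{2}}{31} \approx -10307.0$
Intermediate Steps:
$a{\left(A \right)} = \frac{5}{2}$ ($a{\left(A \right)} = 5 \cdot \frac{2}{4} = 5 \cdot 2 \cdot \frac{1}{4} = 5 \cdot \frac{1}{2} = \frac{5}{2}$)
$B{\left(D \right)} = -45 + \frac{9 \left(\frac{5}{2} + D\right)}{-1 + 2 D}$ ($B{\left(D \right)} = -45 + 9 \frac{D + \frac{5}{2}}{D + \left(D - 1\right)} = -45 + 9 \frac{\frac{5}{2} + D}{D + \left(-1 + D\right)} = -45 + 9 \frac{\frac{5}{2} + D}{-1 + 2 D} = -45 + \frac{9 \left(\frac{5}{2} + D\right)}{-1 + 2 D}$)
$297 B{\left(Y{\left(3 \right)} \right)} = 297 \frac{27 \left(5 - 6 \sqrt{5 + 3}\right)}{2 \left(-1 + 2 \sqrt{5 + 3}\right)} = 297 \frac{27 \left(5 - 6 \sqrt{8}\right)}{2 \left(-1 + 2 \sqrt{8}\right)} = 297 \frac{27 \left(5 - 6 \cdot 2 \sqrt{2}\right)}{2 \left(-1 + 2 \cdot 2 \sqrt{2}\right)} = 297 \frac{27 \left(5 - 12 \sqrt{2}\right)}{2 \left(-1 + 4 \sqrt{2}\right)} = \frac{8019 \left(5 - 12 \sqrt{2}\right)}{2 \left(-1 + 4 \sqrt{2}\right)}$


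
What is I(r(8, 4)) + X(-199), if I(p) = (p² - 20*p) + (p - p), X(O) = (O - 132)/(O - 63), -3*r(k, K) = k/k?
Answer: 18961/2358 ≈ 8.0411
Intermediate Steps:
r(k, K) = -⅓ (r(k, K) = -k/(3*k) = -⅓*1 = -⅓)
X(O) = (-132 + O)/(-63 + O)
I(p) = p² - 20*p (I(p) = (p² - 20*p) + 0 = p² - 20*p)
I(r(8, 4)) + X(-199) = -(-20 - ⅓)/3 + (-132 - 199)/(-63 - 199) = -⅓*(-61/3) - 331/(-262) = 61/9 - 1/262*(-331) = 61/9 + 331/262 = 18961/2358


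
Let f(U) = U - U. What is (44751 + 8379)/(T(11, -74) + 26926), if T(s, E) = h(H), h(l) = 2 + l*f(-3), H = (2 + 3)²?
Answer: 805/408 ≈ 1.9730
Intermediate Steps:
f(U) = 0
H = 25 (H = 5² = 25)
h(l) = 2 (h(l) = 2 + l*0 = 2 + 0 = 2)
T(s, E) = 2
(44751 + 8379)/(T(11, -74) + 26926) = (44751 + 8379)/(2 + 26926) = 53130/26928 = 53130*(1/26928) = 805/408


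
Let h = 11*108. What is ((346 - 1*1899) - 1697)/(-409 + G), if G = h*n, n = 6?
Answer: -3250/6719 ≈ -0.48370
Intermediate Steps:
h = 1188
G = 7128 (G = 1188*6 = 7128)
((346 - 1*1899) - 1697)/(-409 + G) = ((346 - 1*1899) - 1697)/(-409 + 7128) = ((346 - 1899) - 1697)/6719 = (-1553 - 1697)*(1/6719) = -3250*1/6719 = -3250/6719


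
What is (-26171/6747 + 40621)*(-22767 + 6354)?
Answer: -1499293170236/2249 ≈ -6.6665e+8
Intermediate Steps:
(-26171/6747 + 40621)*(-22767 + 6354) = (-26171*1/6747 + 40621)*(-16413) = (-26171/6747 + 40621)*(-16413) = (274043716/6747)*(-16413) = -1499293170236/2249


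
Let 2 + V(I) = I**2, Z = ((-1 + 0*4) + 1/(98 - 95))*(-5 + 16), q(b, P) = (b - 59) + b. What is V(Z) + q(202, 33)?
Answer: 3571/9 ≈ 396.78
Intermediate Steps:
q(b, P) = -59 + 2*b (q(b, P) = (-59 + b) + b = -59 + 2*b)
Z = -22/3 (Z = ((-1 + 0) + 1/3)*11 = (-1 + 1/3)*11 = -2/3*11 = -22/3 ≈ -7.3333)
V(I) = -2 + I**2
V(Z) + q(202, 33) = (-2 + (-22/3)**2) + (-59 + 2*202) = (-2 + 484/9) + (-59 + 404) = 466/9 + 345 = 3571/9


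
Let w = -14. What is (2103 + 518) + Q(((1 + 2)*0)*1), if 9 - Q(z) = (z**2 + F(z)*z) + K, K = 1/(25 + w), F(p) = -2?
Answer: 28929/11 ≈ 2629.9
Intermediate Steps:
K = 1/11 (K = 1/(25 - 14) = 1/11 ≈ 0.090909)
Q(z) = 98/11 - z**2 + 2*z (Q(z) = 9 - ((z**2 - 2*z) + 1/11) = 9 - (1/11 + z**2 - 2*z) = 9 + (-1/11 - z**2 + 2*z) = 98/11 - z**2 + 2*z)
(2103 + 518) + Q(((1 + 2)*0)*1) = (2103 + 518) + (98/11 - (((1 + 2)*0)*1)**2 + 2*(((1 + 2)*0)*1)) = 2621 + (98/11 - ((3*0)*1)**2 + 2*((3*0)*1)) = 2621 + (98/11 - (0*1)**2 + 2*(0*1)) = 2621 + (98/11 - 1*0**2 + 2*0) = 2621 + (98/11 - 1*0 + 0) = 2621 + (98/11 + 0 + 0) = 2621 + 98/11 = 28929/11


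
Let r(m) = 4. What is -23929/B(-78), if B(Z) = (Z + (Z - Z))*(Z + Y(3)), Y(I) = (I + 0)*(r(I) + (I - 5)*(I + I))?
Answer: -23929/7956 ≈ -3.0077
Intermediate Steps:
Y(I) = I*(4 + 2*I*(-5 + I)) (Y(I) = (I + 0)*(4 + (I - 5)*(I + I)) = I*(4 + (-5 + I)*(2*I)) = I*(4 + 2*I*(-5 + I)))
B(Z) = Z*(-24 + Z) (B(Z) = (Z + (Z - Z))*(Z + 2*3*(2 + 3² - 5*3)) = (Z + 0)*(Z + 2*3*(2 + 9 - 15)) = Z*(Z + 2*3*(-4)) = Z*(Z - 24) = Z*(-24 + Z))
-23929/B(-78) = -23929*(-1/(78*(-24 - 78))) = -23929/((-78*(-102))) = -23929/7956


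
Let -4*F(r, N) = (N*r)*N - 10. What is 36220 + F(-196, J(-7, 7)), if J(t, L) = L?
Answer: 77247/2 ≈ 38624.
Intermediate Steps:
F(r, N) = 5/2 - r*N²/4 (F(r, N) = -((N*r)*N - 10)/4 = -(r*N² - 10)/4 = -(-10 + r*N²)/4 = 5/2 - r*N²/4)
36220 + F(-196, J(-7, 7)) = 36220 + (5/2 - ¼*(-196)*7²) = 36220 + (5/2 - ¼*(-196)*49) = 36220 + (5/2 + 2401) = 36220 + 4807/2 = 77247/2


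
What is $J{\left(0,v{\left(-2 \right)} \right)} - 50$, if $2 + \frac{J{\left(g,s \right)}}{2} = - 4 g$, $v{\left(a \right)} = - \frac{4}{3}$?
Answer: $-54$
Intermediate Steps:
$v{\left(a \right)} = - \frac{4}{3}$ ($v{\left(a \right)} = \left(-4\right) \frac{1}{3} = - \frac{4}{3}$)
$J{\left(g,s \right)} = -4 - 8 g$ ($J{\left(g,s \right)} = -4 + 2 \left(- 4 g\right) = -4 - 8 g$)
$J{\left(0,v{\left(-2 \right)} \right)} - 50 = \left(-4 - 0\right) - 50 = \left(-4 + 0\right) - 50 = -4 - 50 = -54$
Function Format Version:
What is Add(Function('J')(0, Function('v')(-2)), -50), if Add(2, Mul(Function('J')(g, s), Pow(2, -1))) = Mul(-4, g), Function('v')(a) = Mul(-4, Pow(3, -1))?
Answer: -54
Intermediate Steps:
Function('v')(a) = Rational(-4, 3) (Function('v')(a) = Mul(-4, Rational(1, 3)) = Rational(-4, 3))
Function('J')(g, s) = Add(-4, Mul(-8, g)) (Function('J')(g, s) = Add(-4, Mul(2, Mul(-4, g))) = Add(-4, Mul(-8, g)))
Add(Function('J')(0, Function('v')(-2)), -50) = Add(Add(-4, Mul(-8, 0)), -50) = Add(Add(-4, 0), -50) = Add(-4, -50) = -54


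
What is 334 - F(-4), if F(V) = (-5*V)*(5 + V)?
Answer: 314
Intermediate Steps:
F(V) = -5*V*(5 + V)
334 - F(-4) = 334 - (-5)*(-4)*(5 - 4) = 334 - (-5)*(-4) = 334 - 1*20 = 334 - 20 = 314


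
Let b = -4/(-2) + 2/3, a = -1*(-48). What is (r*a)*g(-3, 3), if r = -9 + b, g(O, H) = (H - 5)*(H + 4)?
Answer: 4256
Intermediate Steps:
g(O, H) = (-5 + H)*(4 + H)
a = 48
b = 8/3 (b = -4*(-½) + 2*(⅓) = 2 + ⅔ = 8/3 ≈ 2.6667)
r = -19/3 (r = -9 + 8/3 = -19/3 ≈ -6.3333)
(r*a)*g(-3, 3) = (-19/3*48)*(-20 + 3² - 1*3) = -304*(-20 + 9 - 3) = -304*(-14) = 4256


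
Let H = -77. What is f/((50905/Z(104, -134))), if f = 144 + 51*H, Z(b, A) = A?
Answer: 506922/50905 ≈ 9.9582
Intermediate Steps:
f = -3783 (f = 144 + 51*(-77) = 144 - 3927 = -3783)
f/((50905/Z(104, -134))) = -3783/(50905/(-134)) = -3783/(50905*(-1/134)) = -3783/(-50905/134) = -3783*(-134/50905) = 506922/50905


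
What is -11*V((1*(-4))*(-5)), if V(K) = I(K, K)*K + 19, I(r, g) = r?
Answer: -4609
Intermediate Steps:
V(K) = 19 + K**2 (V(K) = K*K + 19 = K**2 + 19 = 19 + K**2)
-11*V((1*(-4))*(-5)) = -11*(19 + ((1*(-4))*(-5))**2) = -11*(19 + (-4*(-5))**2) = -11*(19 + 20**2) = -11*(19 + 400) = -11*419 = -4609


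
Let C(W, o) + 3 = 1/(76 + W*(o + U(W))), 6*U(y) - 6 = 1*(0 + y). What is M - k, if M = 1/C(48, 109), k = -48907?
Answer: 842123893/17219 ≈ 48907.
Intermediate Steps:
U(y) = 1 + y/6 (U(y) = 1 + (1*(0 + y))/6 = 1 + (1*y)/6 = 1 + y/6)
C(W, o) = -3 + 1/(76 + W*(1 + o + W/6)) (C(W, o) = -3 + 1/(76 + W*(o + (1 + W/6))) = -3 + 1/(76 + W*(1 + o + W/6)))
M = -5740/17219 (M = 1/(3*(-454 - 1*48*(6 + 48) - 6*48*109)/(456 + 48*(6 + 48) + 6*48*109)) = 1/(3*(-454 - 1*48*54 - 31392)/(456 + 48*54 + 31392)) = 1/(3*(-454 - 2592 - 31392)/(456 + 2592 + 31392)) = 1/(3*(-34438)/34440) = 1/(3*(1/34440)*(-34438)) = 1/(-17219/5740) = -5740/17219 ≈ -0.33335)
M - k = -5740/17219 - 1*(-48907) = -5740/17219 + 48907 = 842123893/17219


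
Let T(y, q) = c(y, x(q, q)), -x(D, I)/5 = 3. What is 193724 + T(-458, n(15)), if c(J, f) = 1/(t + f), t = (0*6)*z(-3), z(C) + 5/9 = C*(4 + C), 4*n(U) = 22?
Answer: 2905859/15 ≈ 1.9372e+5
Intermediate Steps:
n(U) = 11/2 (n(U) = (¼)*22 = 11/2)
z(C) = -5/9 + C*(4 + C)
x(D, I) = -15 (x(D, I) = -5*3 = -15)
t = 0 (t = (0*6)*(-5/9 + (-3)² + 4*(-3)) = 0*(-5/9 + 9 - 12) = 0*(-32/9) = 0)
c(J, f) = 1/f (c(J, f) = 1/(0 + f) = 1/f)
T(y, q) = -1/15 (T(y, q) = 1/(-15) = -1/15)
193724 + T(-458, n(15)) = 193724 - 1/15 = 2905859/15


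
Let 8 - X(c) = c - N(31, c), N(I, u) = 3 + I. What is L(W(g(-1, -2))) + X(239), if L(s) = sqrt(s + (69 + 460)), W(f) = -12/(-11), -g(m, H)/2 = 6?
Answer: -197 + 7*sqrt(1309)/11 ≈ -173.98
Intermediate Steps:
g(m, H) = -12 (g(m, H) = -2*6 = -12)
X(c) = 42 - c (X(c) = 8 - (c - (3 + 31)) = 8 - (c - 1*34) = 8 - (c - 34) = 8 - (-34 + c) = 8 + (34 - c) = 42 - c)
W(f) = 12/11 (W(f) = -12*(-1/11) = 12/11)
L(s) = sqrt(529 + s) (L(s) = sqrt(s + 529) = sqrt(529 + s))
L(W(g(-1, -2))) + X(239) = sqrt(529 + 12/11) + (42 - 1*239) = sqrt(5831/11) + (42 - 239) = 7*sqrt(1309)/11 - 197 = -197 + 7*sqrt(1309)/11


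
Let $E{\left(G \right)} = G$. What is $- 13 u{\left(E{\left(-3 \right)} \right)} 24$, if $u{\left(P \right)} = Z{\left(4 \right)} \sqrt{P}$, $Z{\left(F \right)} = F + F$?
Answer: $- 2496 i \sqrt{3} \approx - 4323.2 i$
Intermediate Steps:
$Z{\left(F \right)} = 2 F$
$u{\left(P \right)} = 8 \sqrt{P}$ ($u{\left(P \right)} = 2 \cdot 4 \sqrt{P} = 8 \sqrt{P}$)
$- 13 u{\left(E{\left(-3 \right)} \right)} 24 = - 13 \cdot 8 \sqrt{-3} \cdot 24 = - 13 \cdot 8 i \sqrt{3} \cdot 24 = - 104 i \sqrt{3} \cdot 24 = - 2496 i \sqrt{3}$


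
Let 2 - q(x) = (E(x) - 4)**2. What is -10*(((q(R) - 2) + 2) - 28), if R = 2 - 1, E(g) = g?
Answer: 350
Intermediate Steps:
R = 1
q(x) = 2 - (-4 + x)**2 (q(x) = 2 - (x - 4)**2 = 2 - (-4 + x)**2)
-10*(((q(R) - 2) + 2) - 28) = -10*((((2 - (-4 + 1)**2) - 2) + 2) - 28) = -10*((((2 - 1*(-3)**2) - 2) + 2) - 28) = -10*((((2 - 1*9) - 2) + 2) - 28) = -10*((((2 - 9) - 2) + 2) - 28) = -10*(((-7 - 2) + 2) - 28) = -10*((-9 + 2) - 28) = -10*(-7 - 28) = -10*(-35) = 350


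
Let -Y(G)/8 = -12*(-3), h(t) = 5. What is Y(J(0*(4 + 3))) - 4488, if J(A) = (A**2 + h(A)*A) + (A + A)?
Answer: -4776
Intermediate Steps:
J(A) = A**2 + 7*A (J(A) = (A**2 + 5*A) + (A + A) = (A**2 + 5*A) + 2*A = A**2 + 7*A)
Y(G) = -288 (Y(G) = -(-96)*(-3) = -8*36 = -288)
Y(J(0*(4 + 3))) - 4488 = -288 - 4488 = -4776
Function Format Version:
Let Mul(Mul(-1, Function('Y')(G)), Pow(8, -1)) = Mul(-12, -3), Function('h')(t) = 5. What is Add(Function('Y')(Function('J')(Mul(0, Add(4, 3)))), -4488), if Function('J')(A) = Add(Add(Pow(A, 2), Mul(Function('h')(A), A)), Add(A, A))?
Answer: -4776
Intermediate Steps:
Function('J')(A) = Add(Pow(A, 2), Mul(7, A)) (Function('J')(A) = Add(Add(Pow(A, 2), Mul(5, A)), Add(A, A)) = Add(Add(Pow(A, 2), Mul(5, A)), Mul(2, A)) = Add(Pow(A, 2), Mul(7, A)))
Function('Y')(G) = -288 (Function('Y')(G) = Mul(-8, Mul(-12, -3)) = Mul(-8, 36) = -288)
Add(Function('Y')(Function('J')(Mul(0, Add(4, 3)))), -4488) = Add(-288, -4488) = -4776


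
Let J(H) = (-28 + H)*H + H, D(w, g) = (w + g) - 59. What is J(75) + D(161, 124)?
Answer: 3826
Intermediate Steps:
D(w, g) = -59 + g + w (D(w, g) = (g + w) - 59 = -59 + g + w)
J(H) = H + H*(-28 + H) (J(H) = H*(-28 + H) + H = H + H*(-28 + H))
J(75) + D(161, 124) = 75*(-27 + 75) + (-59 + 124 + 161) = 75*48 + 226 = 3600 + 226 = 3826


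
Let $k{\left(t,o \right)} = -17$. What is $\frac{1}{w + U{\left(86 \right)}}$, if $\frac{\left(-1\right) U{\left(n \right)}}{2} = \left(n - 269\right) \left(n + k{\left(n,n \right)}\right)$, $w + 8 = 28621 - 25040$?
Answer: $\frac{1}{28827} \approx 3.469 \cdot 10^{-5}$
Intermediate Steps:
$w = 3573$ ($w = -8 + \left(28621 - 25040\right) = -8 + 3581 = 3573$)
$U{\left(n \right)} = - 2 \left(-269 + n\right) \left(-17 + n\right)$ ($U{\left(n \right)} = - 2 \left(n - 269\right) \left(n - 17\right) = - 2 \left(-269 + n\right) \left(-17 + n\right)$)
$\frac{1}{w + U{\left(86 \right)}} = \frac{1}{3573 - \left(-40046 + 14792\right)} = \frac{1}{3573 - -25254} = \frac{1}{3573 + 25254} = \frac{1}{28827}$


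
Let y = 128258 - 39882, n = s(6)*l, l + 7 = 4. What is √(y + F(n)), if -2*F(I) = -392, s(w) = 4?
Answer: 22*√183 ≈ 297.61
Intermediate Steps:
l = -3 (l = -7 + 4 = -3)
n = -12 (n = 4*(-3) = -12)
F(I) = 196 (F(I) = -½*(-392) = 196)
y = 88376
√(y + F(n)) = √(88376 + 196) = √88572 = 22*√183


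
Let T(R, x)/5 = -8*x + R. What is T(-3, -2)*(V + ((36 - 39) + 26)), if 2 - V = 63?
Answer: -2470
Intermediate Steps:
T(R, x) = -40*x + 5*R (T(R, x) = 5*(-8*x + R) = 5*(R - 8*x) = -40*x + 5*R)
V = -61 (V = 2 - 1*63 = 2 - 63 = -61)
T(-3, -2)*(V + ((36 - 39) + 26)) = (-40*(-2) + 5*(-3))*(-61 + ((36 - 39) + 26)) = (80 - 15)*(-61 + (-3 + 26)) = 65*(-61 + 23) = 65*(-38) = -2470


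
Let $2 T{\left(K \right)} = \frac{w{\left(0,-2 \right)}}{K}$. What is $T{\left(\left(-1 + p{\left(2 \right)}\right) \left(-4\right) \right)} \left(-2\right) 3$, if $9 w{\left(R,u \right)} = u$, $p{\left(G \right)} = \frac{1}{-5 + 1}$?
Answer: $\frac{2}{15} \approx 0.13333$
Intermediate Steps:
$p{\left(G \right)} = - \frac{1}{4}$ ($p{\left(G \right)} = \frac{1}{-4} = - \frac{1}{4}$)
$w{\left(R,u \right)} = \frac{u}{9}$
$T{\left(K \right)} = - \frac{1}{9 K}$ ($T{\left(K \right)} = \frac{\frac{1}{9} \left(-2\right) \frac{1}{K}}{2} = \frac{\left(- \frac{2}{9}\right) \frac{1}{K}}{2} = - \frac{1}{9 K}$)
$T{\left(\left(-1 + p{\left(2 \right)}\right) \left(-4\right) \right)} \left(-2\right) 3 = - \frac{1}{9 \left(-1 - \frac{1}{4}\right) \left(-4\right)} \left(-2\right) 3 = - \frac{1}{9 \left(\left(- \frac{5}{4}\right) \left(-4\right)\right)} \left(-2\right) 3 = - \frac{1}{9 \cdot 5} \left(-2\right) 3 = \left(- \frac{1}{9}\right) \frac{1}{5} \left(-2\right) 3 = \left(- \frac{1}{45}\right) \left(-2\right) 3 = \frac{2}{45} \cdot 3 = \frac{2}{15}$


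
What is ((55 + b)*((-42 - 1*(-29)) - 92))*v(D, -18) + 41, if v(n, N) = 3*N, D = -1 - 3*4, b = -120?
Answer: -368509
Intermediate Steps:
D = -13 (D = -1 - 12 = -13)
((55 + b)*((-42 - 1*(-29)) - 92))*v(D, -18) + 41 = ((55 - 120)*((-42 - 1*(-29)) - 92))*(3*(-18)) + 41 = -65*((-42 + 29) - 92)*(-54) + 41 = -65*(-13 - 92)*(-54) + 41 = -65*(-105)*(-54) + 41 = 6825*(-54) + 41 = -368550 + 41 = -368509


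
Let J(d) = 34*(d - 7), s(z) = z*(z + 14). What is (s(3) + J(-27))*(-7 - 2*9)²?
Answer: -690625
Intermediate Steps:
s(z) = z*(14 + z)
J(d) = -238 + 34*d (J(d) = 34*(-7 + d) = -238 + 34*d)
(s(3) + J(-27))*(-7 - 2*9)² = (3*(14 + 3) + (-238 + 34*(-27)))*(-7 - 2*9)² = (3*17 + (-238 - 918))*(-7 - 18)² = (51 - 1156)*(-25)² = -1105*625 = -690625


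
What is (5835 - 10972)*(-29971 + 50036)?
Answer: -103073905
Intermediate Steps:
(5835 - 10972)*(-29971 + 50036) = -5137*20065 = -103073905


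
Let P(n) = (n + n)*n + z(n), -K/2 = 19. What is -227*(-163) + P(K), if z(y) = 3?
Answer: 39892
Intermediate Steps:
K = -38 (K = -2*19 = -38)
P(n) = 3 + 2*n² (P(n) = (n + n)*n + 3 = (2*n)*n + 3 = 2*n² + 3 = 3 + 2*n²)
-227*(-163) + P(K) = -227*(-163) + (3 + 2*(-38)²) = 37001 + (3 + 2*1444) = 37001 + (3 + 2888) = 37001 + 2891 = 39892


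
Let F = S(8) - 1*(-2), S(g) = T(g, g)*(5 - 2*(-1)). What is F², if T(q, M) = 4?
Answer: 900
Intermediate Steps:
S(g) = 28 (S(g) = 4*(5 - 2*(-1)) = 4*(5 + 2) = 4*7 = 28)
F = 30 (F = 28 - 1*(-2) = 28 + 2 = 30)
F² = 30² = 900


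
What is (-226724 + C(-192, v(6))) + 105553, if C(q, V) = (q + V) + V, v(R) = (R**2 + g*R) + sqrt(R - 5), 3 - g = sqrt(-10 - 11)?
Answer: -121253 - 12*I*sqrt(21) ≈ -1.2125e+5 - 54.991*I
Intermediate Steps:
g = 3 - I*sqrt(21) (g = 3 - sqrt(-10 - 11) = 3 - sqrt(-21) = 3 - I*sqrt(21) ≈ 3.0 - 4.5826*I)
v(R) = R**2 + sqrt(-5 + R) + R*(3 - I*sqrt(21)) (v(R) = (R**2 + (3 - I*sqrt(21))*R) + sqrt(R - 5) = (R**2 + R*(3 - I*sqrt(21))) + sqrt(-5 + R) = R**2 + sqrt(-5 + R) + R*(3 - I*sqrt(21)))
C(q, V) = q + 2*V (C(q, V) = (V + q) + V = q + 2*V)
(-226724 + C(-192, v(6))) + 105553 = (-226724 + (-192 + 2*(6**2 + sqrt(-5 + 6) + 6*(3 - I*sqrt(21))))) + 105553 = (-226724 + (-192 + 2*(36 + sqrt(1) + (18 - 6*I*sqrt(21))))) + 105553 = (-226724 + (-192 + 2*(36 + 1 + (18 - 6*I*sqrt(21))))) + 105553 = (-226724 + (-192 + 2*(55 - 6*I*sqrt(21)))) + 105553 = (-226724 + (-192 + (110 - 12*I*sqrt(21)))) + 105553 = (-226724 + (-82 - 12*I*sqrt(21))) + 105553 = (-226806 - 12*I*sqrt(21)) + 105553 = -121253 - 12*I*sqrt(21)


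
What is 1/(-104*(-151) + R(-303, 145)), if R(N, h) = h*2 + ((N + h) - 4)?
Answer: 1/15832 ≈ 6.3163e-5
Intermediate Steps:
R(N, h) = -4 + N + 3*h (R(N, h) = 2*h + (-4 + N + h) = -4 + N + 3*h)
1/(-104*(-151) + R(-303, 145)) = 1/(-104*(-151) + (-4 - 303 + 3*145)) = 1/(15704 + (-4 - 303 + 435)) = 1/(15704 + 128) = 1/15832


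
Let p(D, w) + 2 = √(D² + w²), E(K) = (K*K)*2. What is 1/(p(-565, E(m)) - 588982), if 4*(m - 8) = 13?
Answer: -37694976/22201713213359 - 40*√981241/22201713213359 ≈ -1.6996e-6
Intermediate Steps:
m = 45/4 (m = 8 + (¼)*13 = 8 + 13/4 = 45/4 ≈ 11.250)
E(K) = 2*K² (E(K) = K²*2 = 2*K²)
p(D, w) = -2 + √(D² + w²)
1/(p(-565, E(m)) - 588982) = 1/((-2 + √((-565)² + (2*(45/4)²)²)) - 588982) = 1/((-2 + √(319225 + (2*(2025/16))²)) - 588982) = 1/((-2 + √(319225 + (2025/8)²)) - 588982) = 1/((-2 + √(319225 + 4100625/64)) - 588982) = 1/((-2 + √(24531025/64)) - 588982) = 1/((-2 + 5*√981241/8) - 588982) = 1/(-588984 + 5*√981241/8)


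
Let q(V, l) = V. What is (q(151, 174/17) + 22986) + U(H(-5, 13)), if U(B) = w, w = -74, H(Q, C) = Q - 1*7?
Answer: 23063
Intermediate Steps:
H(Q, C) = -7 + Q (H(Q, C) = Q - 7 = -7 + Q)
U(B) = -74
(q(151, 174/17) + 22986) + U(H(-5, 13)) = (151 + 22986) - 74 = 23137 - 74 = 23063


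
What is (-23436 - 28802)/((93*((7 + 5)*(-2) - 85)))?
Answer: 52238/10137 ≈ 5.1532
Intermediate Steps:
(-23436 - 28802)/((93*((7 + 5)*(-2) - 85))) = -52238*1/(93*(12*(-2) - 85)) = -52238*1/(93*(-24 - 85)) = -52238/(93*(-109)) = -52238/(-10137) = -52238*(-1/10137) = 52238/10137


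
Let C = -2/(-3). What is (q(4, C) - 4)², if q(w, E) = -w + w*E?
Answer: 256/9 ≈ 28.444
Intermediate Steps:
C = ⅔ (C = -2*(-⅓) = ⅔ ≈ 0.66667)
q(w, E) = -w + E*w
(q(4, C) - 4)² = (4*(-1 + ⅔) - 4)² = (4*(-⅓) - 4)² = (-4/3 - 4)² = (-16/3)² = 256/9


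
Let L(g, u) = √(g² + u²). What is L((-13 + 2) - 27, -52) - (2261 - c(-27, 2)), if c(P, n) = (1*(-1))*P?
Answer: -2234 + 2*√1037 ≈ -2169.6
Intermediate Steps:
c(P, n) = -P
L((-13 + 2) - 27, -52) - (2261 - c(-27, 2)) = √(((-13 + 2) - 27)² + (-52)²) - (2261 - (-1)*(-27)) = √((-11 - 27)² + 2704) - (2261 - 1*27) = √((-38)² + 2704) - (2261 - 27) = √(1444 + 2704) - 1*2234 = √4148 - 2234 = 2*√1037 - 2234 = -2234 + 2*√1037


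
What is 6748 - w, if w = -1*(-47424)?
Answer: -40676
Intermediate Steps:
w = 47424
6748 - w = 6748 - 1*47424 = 6748 - 47424 = -40676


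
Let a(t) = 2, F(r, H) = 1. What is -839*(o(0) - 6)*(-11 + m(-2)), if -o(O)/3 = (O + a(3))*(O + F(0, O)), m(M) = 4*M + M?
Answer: -211428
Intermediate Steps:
m(M) = 5*M
o(O) = -3*(1 + O)*(2 + O) (o(O) = -3*(O + 2)*(O + 1) = -3*(2 + O)*(1 + O) = -3*(1 + O)*(2 + O))
-839*(o(0) - 6)*(-11 + m(-2)) = -839*((-6 - 9*0 - 3*0**2) - 6)*(-11 + 5*(-2)) = -839*((-6 + 0 - 3*0) - 6)*(-11 - 10) = -839*((-6 + 0 + 0) - 6)*(-21) = -839*(-6 - 6)*(-21) = -(-10068)*(-21) = -839*252 = -211428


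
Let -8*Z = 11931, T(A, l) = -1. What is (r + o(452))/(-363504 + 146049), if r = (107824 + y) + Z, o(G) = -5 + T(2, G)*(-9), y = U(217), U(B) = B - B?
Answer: -850693/1739640 ≈ -0.48901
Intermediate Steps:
U(B) = 0
y = 0
Z = -11931/8 (Z = -⅛*11931 = -11931/8 ≈ -1491.4)
o(G) = 4 (o(G) = -5 - 1*(-9) = -5 + 9 = 4)
r = 850661/8 (r = (107824 + 0) - 11931/8 = 107824 - 11931/8 = 850661/8 ≈ 1.0633e+5)
(r + o(452))/(-363504 + 146049) = (850661/8 + 4)/(-363504 + 146049) = (850693/8)/(-217455) = (850693/8)*(-1/217455) = -850693/1739640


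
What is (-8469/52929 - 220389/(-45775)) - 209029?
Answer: -56269933822041/269202775 ≈ -2.0902e+5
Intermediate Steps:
(-8469/52929 - 220389/(-45775)) - 209029 = (-8469*1/52929 - 220389*(-1/45775)) - 209029 = (-941/5881 + 220389/45775) - 209029 = 1253033434/269202775 - 209029 = -56269933822041/269202775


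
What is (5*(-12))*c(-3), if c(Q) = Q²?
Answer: -540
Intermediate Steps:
(5*(-12))*c(-3) = (5*(-12))*(-3)² = -60*9 = -540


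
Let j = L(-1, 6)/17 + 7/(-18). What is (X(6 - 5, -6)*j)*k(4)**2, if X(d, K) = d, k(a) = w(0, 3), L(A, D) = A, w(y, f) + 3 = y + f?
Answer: 0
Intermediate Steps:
w(y, f) = -3 + f + y (w(y, f) = -3 + (y + f) = -3 + (f + y) = -3 + f + y)
k(a) = 0 (k(a) = -3 + 3 + 0 = 0)
j = -137/306 (j = -1/17 + 7/(-18) = -1*1/17 + 7*(-1/18) = -1/17 - 7/18 = -137/306 ≈ -0.44771)
(X(6 - 5, -6)*j)*k(4)**2 = ((6 - 5)*(-137/306))*0**2 = (1*(-137/306))*0 = -137/306*0 = 0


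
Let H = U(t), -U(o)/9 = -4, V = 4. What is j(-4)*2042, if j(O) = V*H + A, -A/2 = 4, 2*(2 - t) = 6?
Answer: 277712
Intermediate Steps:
t = -1 (t = 2 - 1/2*6 = 2 - 3 = -1)
A = -8 (A = -2*4 = -8)
U(o) = 36 (U(o) = -9*(-4) = 36)
H = 36
j(O) = 136 (j(O) = 4*36 - 8 = 144 - 8 = 136)
j(-4)*2042 = 136*2042 = 277712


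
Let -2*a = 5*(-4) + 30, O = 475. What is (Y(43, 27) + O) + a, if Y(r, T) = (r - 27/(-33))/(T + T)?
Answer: 139831/297 ≈ 470.81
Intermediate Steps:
a = -5 (a = -(5*(-4) + 30)/2 = -(-20 + 30)/2 = -½*10 = -5)
Y(r, T) = (9/11 + r)/(2*T) (Y(r, T) = (r - 27*(-1/33))/((2*T)) = (r + 9/11)*(1/(2*T)) = (9/11 + r)*(1/(2*T)) = (9/11 + r)/(2*T))
(Y(43, 27) + O) + a = ((1/22)*(9 + 11*43)/27 + 475) - 5 = ((1/22)*(1/27)*(9 + 473) + 475) - 5 = ((1/22)*(1/27)*482 + 475) - 5 = (241/297 + 475) - 5 = 141316/297 - 5 = 139831/297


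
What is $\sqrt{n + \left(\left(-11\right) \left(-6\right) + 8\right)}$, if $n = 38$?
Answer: $4 \sqrt{7} \approx 10.583$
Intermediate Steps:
$\sqrt{n + \left(\left(-11\right) \left(-6\right) + 8\right)} = \sqrt{38 + \left(\left(-11\right) \left(-6\right) + 8\right)} = \sqrt{38 + \left(66 + 8\right)} = \sqrt{38 + 74} = \sqrt{112} = 4 \sqrt{7}$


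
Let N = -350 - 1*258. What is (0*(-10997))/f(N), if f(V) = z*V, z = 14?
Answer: 0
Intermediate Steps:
N = -608 (N = -350 - 258 = -608)
f(V) = 14*V
(0*(-10997))/f(N) = (0*(-10997))/((14*(-608))) = 0/(-8512) = 0*(-1/8512) = 0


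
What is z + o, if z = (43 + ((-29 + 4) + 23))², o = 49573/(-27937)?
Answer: 46912524/27937 ≈ 1679.2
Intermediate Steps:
o = -49573/27937 (o = 49573*(-1/27937) = -49573/27937 ≈ -1.7745)
z = 1681 (z = (43 + (-25 + 23))² = (43 - 2)² = 41² = 1681)
z + o = 1681 - 49573/27937 = 46912524/27937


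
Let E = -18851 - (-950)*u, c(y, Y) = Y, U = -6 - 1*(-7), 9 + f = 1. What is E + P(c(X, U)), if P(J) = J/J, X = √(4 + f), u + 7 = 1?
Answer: -24550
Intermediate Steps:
f = -8 (f = -9 + 1 = -8)
u = -6 (u = -7 + 1 = -6)
U = 1 (U = -6 + 7 = 1)
X = 2*I (X = √(4 - 8) = √(-4) = 2*I ≈ 2.0*I)
E = -24551 (E = -18851 - (-950)*(-6) = -18851 - 1*5700 = -18851 - 5700 = -24551)
P(J) = 1
E + P(c(X, U)) = -24551 + 1 = -24550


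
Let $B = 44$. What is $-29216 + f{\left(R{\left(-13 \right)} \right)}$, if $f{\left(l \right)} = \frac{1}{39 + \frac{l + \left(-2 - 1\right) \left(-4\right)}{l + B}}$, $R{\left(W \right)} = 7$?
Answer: $- \frac{58665677}{2008} \approx -29216.0$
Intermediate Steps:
$f{\left(l \right)} = \frac{1}{39 + \frac{12 + l}{44 + l}}$ ($f{\left(l \right)} = \frac{1}{39 + \frac{l + \left(-2 - 1\right) \left(-4\right)}{l + 44}} = \frac{1}{39 + \frac{l - -12}{44 + l}} = \frac{1}{39 + \frac{l + 12}{44 + l}} = \frac{1}{39 + \frac{12 + l}{44 + l}}$)
$-29216 + f{\left(R{\left(-13 \right)} \right)} = -29216 + \frac{44 + 7}{8 \left(216 + 5 \cdot 7\right)} = -29216 + \frac{1}{8} \frac{1}{216 + 35} \cdot 51 = -29216 + \frac{1}{8} \cdot \frac{1}{251} \cdot 51 = -29216 + \frac{51}{2008} = - \frac{58665677}{2008}$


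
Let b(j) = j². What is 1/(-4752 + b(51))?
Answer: -1/2151 ≈ -0.00046490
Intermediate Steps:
1/(-4752 + b(51)) = 1/(-4752 + 51²) = 1/(-4752 + 2601) = 1/(-2151) = -1/2151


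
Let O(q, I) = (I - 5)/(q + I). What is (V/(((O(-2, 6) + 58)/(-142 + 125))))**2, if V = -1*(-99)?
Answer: 45319824/54289 ≈ 834.79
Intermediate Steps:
O(q, I) = (-5 + I)/(I + q)
V = 99
(V/(((O(-2, 6) + 58)/(-142 + 125))))**2 = (99/((((-5 + 6)/(6 - 2) + 58)/(-142 + 125))))**2 = (99/(((1/4 + 58)/(-17))))**2 = (99/((((1/4)*1 + 58)*(-1/17))))**2 = (99/(((1/4 + 58)*(-1/17))))**2 = (99/(((233/4)*(-1/17))))**2 = (99/(-233/68))**2 = (99*(-68/233))**2 = (-6732/233)**2 = 45319824/54289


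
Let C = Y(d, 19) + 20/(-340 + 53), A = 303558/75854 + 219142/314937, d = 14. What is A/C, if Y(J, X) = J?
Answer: 2300601083837/6822081880686 ≈ 0.33723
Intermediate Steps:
A = 8016031651/1706373657 (A = 303558*(1/75854) + 219142*(1/314937) = 151779/37927 + 31306/44991 = 8016031651/1706373657 ≈ 4.6977)
C = 3998/287 (C = 14 + 20/(-340 + 53) = 14 + 20/(-287) = 14 - 1/287*20 = 14 - 20/287 = 3998/287 ≈ 13.930)
A/C = 8016031651/(1706373657*(3998/287)) = (8016031651/1706373657)*(287/3998) = 2300601083837/6822081880686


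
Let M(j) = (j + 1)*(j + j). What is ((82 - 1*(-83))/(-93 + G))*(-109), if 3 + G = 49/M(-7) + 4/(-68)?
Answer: 3668940/19477 ≈ 188.37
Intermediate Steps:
M(j) = 2*j*(1 + j) (M(j) = (1 + j)*(2*j) = 2*j*(1 + j))
G = -505/204 (G = -3 + (49/((2*(-7)*(1 - 7))) + 4/(-68)) = -3 + (49/((2*(-7)*(-6))) + 4*(-1/68)) = -3 + (49/84 - 1/17) = -3 + (49*(1/84) - 1/17) = -3 + (7/12 - 1/17) = -3 + 107/204 = -505/204 ≈ -2.4755)
((82 - 1*(-83))/(-93 + G))*(-109) = ((82 - 1*(-83))/(-93 - 505/204))*(-109) = ((82 + 83)/(-19477/204))*(-109) = (165*(-204/19477))*(-109) = -33660/19477*(-109) = 3668940/19477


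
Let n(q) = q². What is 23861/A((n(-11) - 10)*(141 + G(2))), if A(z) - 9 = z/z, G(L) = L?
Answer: 23861/10 ≈ 2386.1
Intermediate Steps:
A(z) = 10 (A(z) = 9 + z/z = 9 + 1 = 10)
23861/A((n(-11) - 10)*(141 + G(2))) = 23861/10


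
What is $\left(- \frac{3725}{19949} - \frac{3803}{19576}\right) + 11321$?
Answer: $\frac{4420946518657}{390521624} \approx 11321.0$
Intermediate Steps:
$\left(- \frac{3725}{19949} - \frac{3803}{19576}\right) + 11321 = - \frac{148786647}{390521624} + 11321 = \frac{4420946518657}{390521624}$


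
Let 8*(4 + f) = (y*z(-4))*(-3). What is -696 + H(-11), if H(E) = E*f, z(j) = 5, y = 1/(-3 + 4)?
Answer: -5051/8 ≈ -631.38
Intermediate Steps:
y = 1 (y = 1/1 = 1)
f = -47/8 (f = -4 + ((1*5)*(-3))/8 = -4 + (5*(-3))/8 = -4 + (⅛)*(-15) = -4 - 15/8 = -47/8 ≈ -5.8750)
H(E) = -47*E/8 (H(E) = E*(-47/8) = -47*E/8)
-696 + H(-11) = -696 - 47/8*(-11) = -696 + 517/8 = -5051/8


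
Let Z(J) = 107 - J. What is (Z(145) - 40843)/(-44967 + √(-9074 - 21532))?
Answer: 612765309/674020565 + 13627*I*√30606/674020565 ≈ 0.90912 + 0.003537*I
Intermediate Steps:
(Z(145) - 40843)/(-44967 + √(-9074 - 21532)) = ((107 - 1*145) - 40843)/(-44967 + √(-9074 - 21532)) = ((107 - 145) - 40843)/(-44967 + √(-30606)) = (-38 - 40843)/(-44967 + I*√30606) = -40881/(-44967 + I*√30606)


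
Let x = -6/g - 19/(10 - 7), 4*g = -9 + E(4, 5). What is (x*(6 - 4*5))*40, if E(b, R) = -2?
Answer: 76720/33 ≈ 2324.8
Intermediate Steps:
g = -11/4 (g = (-9 - 2)/4 = (¼)*(-11) = -11/4 ≈ -2.7500)
x = -137/33 (x = -6/(-11/4) - 19/(10 - 7) = -6*(-4/11) - 19/3 = 24/11 - 19*⅓ = 24/11 - 19/3 = -137/33 ≈ -4.1515)
(x*(6 - 4*5))*40 = -137*(6 - 4*5)/33*40 = -137*(6 - 20)/33*40 = -137/33*(-14)*40 = (1918/33)*40 = 76720/33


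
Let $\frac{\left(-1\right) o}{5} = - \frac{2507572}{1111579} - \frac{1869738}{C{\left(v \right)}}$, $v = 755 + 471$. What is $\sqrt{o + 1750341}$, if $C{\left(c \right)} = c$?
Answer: $\frac{\sqrt{816234528542291392096934}}{681397927} \approx 1325.9$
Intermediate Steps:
$v = 1226$
$o = \frac{5203589448935}{681397927}$ ($o = - 5 \left(- \frac{2507572}{1111579} - \frac{1869738}{1226}\right) = - 5 \left(\left(-2507572\right) \frac{1}{1111579} - \frac{934869}{613}\right) = - 5 \left(- \frac{2507572}{1111579} - \frac{934869}{613}\right) = \left(-5\right) \left(- \frac{1040717889787}{681397927}\right) = \frac{5203589448935}{681397927} \approx 7636.6$)
$\sqrt{o + 1750341} = \sqrt{\frac{5203589448935}{681397927} + 1750341} = \sqrt{\frac{1197882318392042}{681397927}} = \frac{\sqrt{816234528542291392096934}}{681397927}$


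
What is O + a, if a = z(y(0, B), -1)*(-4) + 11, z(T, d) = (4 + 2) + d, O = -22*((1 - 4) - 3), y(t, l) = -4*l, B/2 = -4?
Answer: 123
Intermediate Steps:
B = -8 (B = 2*(-4) = -8)
O = 132 (O = -22*(-3 - 3) = -22*(-6) = 132)
z(T, d) = 6 + d
a = -9 (a = (6 - 1)*(-4) + 11 = 5*(-4) + 11 = -20 + 11 = -9)
O + a = 132 - 9 = 123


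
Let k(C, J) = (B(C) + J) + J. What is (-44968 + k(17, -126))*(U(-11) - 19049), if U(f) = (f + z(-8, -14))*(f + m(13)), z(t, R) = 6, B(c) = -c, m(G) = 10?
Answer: 861493428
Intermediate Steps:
k(C, J) = -C + 2*J (k(C, J) = (-C + J) + J = (J - C) + J = -C + 2*J)
U(f) = (6 + f)*(10 + f) (U(f) = (f + 6)*(f + 10) = (6 + f)*(10 + f))
(-44968 + k(17, -126))*(U(-11) - 19049) = (-44968 + (-1*17 + 2*(-126)))*((60 + (-11)² + 16*(-11)) - 19049) = (-44968 + (-17 - 252))*((60 + 121 - 176) - 19049) = (-44968 - 269)*(5 - 19049) = -45237*(-19044) = 861493428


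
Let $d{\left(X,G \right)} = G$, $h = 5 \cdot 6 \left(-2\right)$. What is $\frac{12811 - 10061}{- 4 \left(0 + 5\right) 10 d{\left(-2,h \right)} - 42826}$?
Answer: $- \frac{1375}{15413} \approx -0.08921$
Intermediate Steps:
$h = -60$ ($h = 30 \left(-2\right) = -60$)
$\frac{12811 - 10061}{- 4 \left(0 + 5\right) 10 d{\left(-2,h \right)} - 42826} = \frac{12811 - 10061}{- 4 \left(0 + 5\right) 10 \left(-60\right) - 42826} = \frac{2750}{\left(-4\right) 5 \cdot 10 \left(-60\right) - 42826} = \frac{2750}{\left(-20\right) 10 \left(-60\right) - 42826} = \frac{2750}{\left(-200\right) \left(-60\right) - 42826} = \frac{2750}{12000 - 42826} = \frac{2750}{-30826} = 2750 \left(- \frac{1}{30826}\right) = - \frac{1375}{15413}$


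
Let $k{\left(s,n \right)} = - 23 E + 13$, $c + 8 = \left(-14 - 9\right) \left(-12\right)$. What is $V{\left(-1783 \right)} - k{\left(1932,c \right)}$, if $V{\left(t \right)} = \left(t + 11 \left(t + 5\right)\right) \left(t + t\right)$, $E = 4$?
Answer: $76102085$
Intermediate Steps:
$c = 268$ ($c = -8 + \left(-14 - 9\right) \left(-12\right) = -8 - -276 = -8 + 276 = 268$)
$k{\left(s,n \right)} = -79$ ($k{\left(s,n \right)} = \left(-23\right) 4 + 13 = -92 + 13 = -79$)
$V{\left(t \right)} = 2 t \left(55 + 12 t\right)$ ($V{\left(t \right)} = \left(t + 11 \left(5 + t\right)\right) 2 t = \left(t + \left(55 + 11 t\right)\right) 2 t = \left(55 + 12 t\right) 2 t = 2 t \left(55 + 12 t\right)$)
$V{\left(-1783 \right)} - k{\left(1932,c \right)} = 2 \left(-1783\right) \left(55 + 12 \left(-1783\right)\right) - -79 = 2 \left(-1783\right) \left(55 - 21396\right) + 79 = 2 \left(-1783\right) \left(-21341\right) + 79 = 76102006 + 79 = 76102085$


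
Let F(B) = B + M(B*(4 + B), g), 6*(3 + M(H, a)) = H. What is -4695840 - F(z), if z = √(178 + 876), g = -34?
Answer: -14088038/3 - 5*√1054/3 ≈ -4.6961e+6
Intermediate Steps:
M(H, a) = -3 + H/6
z = √1054 ≈ 32.465
F(B) = -3 + B + B*(4 + B)/6 (F(B) = B + (-3 + (B*(4 + B))/6) = B + (-3 + B*(4 + B)/6) = -3 + B + B*(4 + B)/6)
-4695840 - F(z) = -4695840 - (-3 + (√1054)²/6 + 5*√1054/3) = -4695840 - (-3 + (⅙)*1054 + 5*√1054/3) = -4695840 - (-3 + 527/3 + 5*√1054/3) = -4695840 - (518/3 + 5*√1054/3) = -4695840 + (-518/3 - 5*√1054/3) = -14088038/3 - 5*√1054/3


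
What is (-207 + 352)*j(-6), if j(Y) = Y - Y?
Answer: 0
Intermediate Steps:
j(Y) = 0
(-207 + 352)*j(-6) = (-207 + 352)*0 = 145*0 = 0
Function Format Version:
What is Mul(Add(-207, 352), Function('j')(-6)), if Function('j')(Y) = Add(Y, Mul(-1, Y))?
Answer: 0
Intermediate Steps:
Function('j')(Y) = 0
Mul(Add(-207, 352), Function('j')(-6)) = Mul(Add(-207, 352), 0) = Mul(145, 0) = 0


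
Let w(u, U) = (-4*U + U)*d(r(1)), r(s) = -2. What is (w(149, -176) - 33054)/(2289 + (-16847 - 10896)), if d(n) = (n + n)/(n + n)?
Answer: 1251/979 ≈ 1.2778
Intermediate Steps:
d(n) = 1 (d(n) = (2*n)/((2*n)) = (2*n)*(1/(2*n)) = 1)
w(u, U) = -3*U (w(u, U) = (-4*U + U)*1 = -3*U*1 = -3*U)
(w(149, -176) - 33054)/(2289 + (-16847 - 10896)) = (-3*(-176) - 33054)/(2289 + (-16847 - 10896)) = (528 - 33054)/(2289 - 27743) = -32526/(-25454) = -32526*(-1/25454) = 1251/979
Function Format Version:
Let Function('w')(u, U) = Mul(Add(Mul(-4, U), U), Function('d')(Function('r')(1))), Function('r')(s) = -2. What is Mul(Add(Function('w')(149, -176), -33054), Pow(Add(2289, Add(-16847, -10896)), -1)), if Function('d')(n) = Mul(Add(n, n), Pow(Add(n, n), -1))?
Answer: Rational(1251, 979) ≈ 1.2778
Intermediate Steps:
Function('d')(n) = 1 (Function('d')(n) = Mul(Mul(2, n), Pow(Mul(2, n), -1)) = Mul(Mul(2, n), Mul(Rational(1, 2), Pow(n, -1))) = 1)
Function('w')(u, U) = Mul(-3, U) (Function('w')(u, U) = Mul(Add(Mul(-4, U), U), 1) = Mul(Mul(-3, U), 1) = Mul(-3, U))
Mul(Add(Function('w')(149, -176), -33054), Pow(Add(2289, Add(-16847, -10896)), -1)) = Mul(Add(Mul(-3, -176), -33054), Pow(Add(2289, Add(-16847, -10896)), -1)) = Mul(Add(528, -33054), Pow(Add(2289, -27743), -1)) = Mul(-32526, Pow(-25454, -1)) = Mul(-32526, Rational(-1, 25454)) = Rational(1251, 979)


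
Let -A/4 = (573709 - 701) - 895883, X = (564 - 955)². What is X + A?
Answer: 1444381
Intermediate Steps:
X = 152881 (X = (-391)² = 152881)
A = 1291500 (A = -4*((573709 - 701) - 895883) = -4*(573008 - 895883) = -4*(-322875) = 1291500)
X + A = 152881 + 1291500 = 1444381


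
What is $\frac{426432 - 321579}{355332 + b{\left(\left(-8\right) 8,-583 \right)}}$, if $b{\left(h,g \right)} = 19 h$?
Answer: $\frac{14979}{50588} \approx 0.2961$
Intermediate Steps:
$\frac{426432 - 321579}{355332 + b{\left(\left(-8\right) 8,-583 \right)}} = \frac{426432 - 321579}{355332 + 19 \left(\left(-8\right) 8\right)} = \frac{104853}{355332 + 19 \left(-64\right)} = \frac{104853}{355332 - 1216} = \frac{104853}{354116} = 104853 \cdot \frac{1}{354116} = \frac{14979}{50588}$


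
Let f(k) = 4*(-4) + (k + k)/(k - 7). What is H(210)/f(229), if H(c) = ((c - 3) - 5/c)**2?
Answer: -2796025213/909636 ≈ -3073.8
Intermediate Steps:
f(k) = -16 + 2*k/(-7 + k) (f(k) = -16 + (2*k)/(-7 + k) = -16 + 2*k/(-7 + k))
H(c) = (-3 + c - 5/c)**2 (H(c) = ((-3 + c) - 5/c)**2 = (-3 + c - 5/c)**2)
H(210)/f(229) = ((5 - 1*210**2 + 3*210)**2/210**2)/((14*(8 - 1*229)/(-7 + 229))) = ((5 - 1*44100 + 630)**2/44100)/((14*(8 - 229)/222)) = ((5 - 44100 + 630)**2/44100)/((14*(1/222)*(-221))) = ((1/44100)*(-43465)**2)/(-1547/111) = ((1/44100)*1889206225)*(-111/1547) = (75568249/1764)*(-111/1547) = -2796025213/909636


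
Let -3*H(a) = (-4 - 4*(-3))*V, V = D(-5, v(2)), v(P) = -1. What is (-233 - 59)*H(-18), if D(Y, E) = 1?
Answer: 2336/3 ≈ 778.67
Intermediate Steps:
V = 1
H(a) = -8/3 (H(a) = -(-4 - 4*(-3))/3 = -(-4 + 12)/3 = -8/3)
(-233 - 59)*H(-18) = (-233 - 59)*(-8/3) = -292*(-8/3) = 2336/3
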